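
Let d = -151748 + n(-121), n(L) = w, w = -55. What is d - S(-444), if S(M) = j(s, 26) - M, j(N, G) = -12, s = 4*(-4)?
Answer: -152235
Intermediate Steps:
n(L) = -55
s = -16
d = -151803 (d = -151748 - 55 = -151803)
S(M) = -12 - M
d - S(-444) = -151803 - (-12 - 1*(-444)) = -151803 - (-12 + 444) = -151803 - 1*432 = -151803 - 432 = -152235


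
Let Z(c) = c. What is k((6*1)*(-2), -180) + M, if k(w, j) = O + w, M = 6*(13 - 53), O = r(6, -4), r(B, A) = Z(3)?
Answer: -249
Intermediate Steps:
r(B, A) = 3
O = 3
M = -240 (M = 6*(-40) = -240)
k(w, j) = 3 + w
k((6*1)*(-2), -180) + M = (3 + (6*1)*(-2)) - 240 = (3 + 6*(-2)) - 240 = (3 - 12) - 240 = -9 - 240 = -249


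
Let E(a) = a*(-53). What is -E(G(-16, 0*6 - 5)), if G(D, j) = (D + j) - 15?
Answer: -1908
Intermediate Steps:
G(D, j) = -15 + D + j
E(a) = -53*a
-E(G(-16, 0*6 - 5)) = -(-53)*(-15 - 16 + (0*6 - 5)) = -(-53)*(-15 - 16 + (0 - 5)) = -(-53)*(-15 - 16 - 5) = -(-53)*(-36) = -1*1908 = -1908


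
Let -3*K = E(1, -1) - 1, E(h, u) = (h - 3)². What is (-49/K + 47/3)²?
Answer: 37636/9 ≈ 4181.8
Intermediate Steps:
E(h, u) = (-3 + h)²
K = -1 (K = -((-3 + 1)² - 1)/3 = -((-2)² - 1)/3 = -(4 - 1)/3 = -⅓*3 = -1)
(-49/K + 47/3)² = (-49/(-1) + 47/3)² = (-49*(-1) + 47*(⅓))² = (49 + 47/3)² = (194/3)² = 37636/9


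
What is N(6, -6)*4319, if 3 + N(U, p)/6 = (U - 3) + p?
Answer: -155484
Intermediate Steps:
N(U, p) = -36 + 6*U + 6*p (N(U, p) = -18 + 6*((U - 3) + p) = -18 + 6*((-3 + U) + p) = -18 + 6*(-3 + U + p) = -18 + (-18 + 6*U + 6*p) = -36 + 6*U + 6*p)
N(6, -6)*4319 = (-36 + 6*6 + 6*(-6))*4319 = (-36 + 36 - 36)*4319 = -36*4319 = -155484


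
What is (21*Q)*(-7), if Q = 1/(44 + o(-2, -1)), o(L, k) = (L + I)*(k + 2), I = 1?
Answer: -147/43 ≈ -3.4186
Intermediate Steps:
o(L, k) = (1 + L)*(2 + k) (o(L, k) = (L + 1)*(k + 2) = (1 + L)*(2 + k))
Q = 1/43 (Q = 1/(44 + (2 - 1 + 2*(-2) - 2*(-1))) = 1/(44 + (2 - 1 - 4 + 2)) = 1/(44 - 1) = 1/43 ≈ 0.023256)
(21*Q)*(-7) = (21*(1/43))*(-7) = (21/43)*(-7) = -147/43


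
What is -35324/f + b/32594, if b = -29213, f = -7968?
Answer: 114822659/32463624 ≈ 3.5370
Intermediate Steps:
-35324/f + b/32594 = -35324/(-7968) - 29213/32594 = -35324*(-1/7968) - 29213*1/32594 = 8831/1992 - 29213/32594 = 114822659/32463624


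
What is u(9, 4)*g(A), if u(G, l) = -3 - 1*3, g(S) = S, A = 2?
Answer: -12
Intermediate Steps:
u(G, l) = -6 (u(G, l) = -3 - 3 = -6)
u(9, 4)*g(A) = -6*2 = -12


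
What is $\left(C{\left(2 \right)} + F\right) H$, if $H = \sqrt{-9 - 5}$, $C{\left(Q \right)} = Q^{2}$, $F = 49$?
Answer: $53 i \sqrt{14} \approx 198.31 i$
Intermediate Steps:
$H = i \sqrt{14}$ ($H = \sqrt{-14} = i \sqrt{14} \approx 3.7417 i$)
$\left(C{\left(2 \right)} + F\right) H = \left(2^{2} + 49\right) i \sqrt{14} = \left(4 + 49\right) i \sqrt{14} = 53 i \sqrt{14}$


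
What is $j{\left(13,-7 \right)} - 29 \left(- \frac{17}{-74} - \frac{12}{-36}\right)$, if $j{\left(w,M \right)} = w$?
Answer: $- \frac{739}{222} \approx -3.3288$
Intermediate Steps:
$j{\left(13,-7 \right)} - 29 \left(- \frac{17}{-74} - \frac{12}{-36}\right) = 13 - 29 \left(- \frac{17}{-74} - \frac{12}{-36}\right) = 13 - 29 \left(\left(-17\right) \left(- \frac{1}{74}\right) - - \frac{1}{3}\right) = 13 - 29 \left(\frac{17}{74} + \frac{1}{3}\right) = 13 - \frac{3625}{222} = - \frac{739}{222}$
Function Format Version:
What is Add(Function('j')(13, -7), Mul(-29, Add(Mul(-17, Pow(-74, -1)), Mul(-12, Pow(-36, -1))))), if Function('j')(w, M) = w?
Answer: Rational(-739, 222) ≈ -3.3288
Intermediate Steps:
Add(Function('j')(13, -7), Mul(-29, Add(Mul(-17, Pow(-74, -1)), Mul(-12, Pow(-36, -1))))) = Add(13, Mul(-29, Add(Mul(-17, Pow(-74, -1)), Mul(-12, Pow(-36, -1))))) = Add(13, Mul(-29, Add(Mul(-17, Rational(-1, 74)), Mul(-12, Rational(-1, 36))))) = Add(13, Mul(-29, Add(Rational(17, 74), Rational(1, 3)))) = Add(13, Mul(-29, Rational(125, 222))) = Add(13, Rational(-3625, 222)) = Rational(-739, 222)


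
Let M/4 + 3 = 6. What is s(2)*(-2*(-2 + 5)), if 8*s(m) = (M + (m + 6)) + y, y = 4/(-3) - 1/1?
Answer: -53/4 ≈ -13.250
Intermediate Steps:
M = 12 (M = -12 + 4*6 = -12 + 24 = 12)
y = -7/3 (y = 4*(-⅓) - 1*1 = -4/3 - 1 = -7/3 ≈ -2.3333)
s(m) = 47/24 + m/8 (s(m) = ((12 + (m + 6)) - 7/3)/8 = ((12 + (6 + m)) - 7/3)/8 = ((18 + m) - 7/3)/8 = (47/3 + m)/8 = 47/24 + m/8)
s(2)*(-2*(-2 + 5)) = (47/24 + (⅛)*2)*(-2*(-2 + 5)) = (47/24 + ¼)*(-2*3) = (53/24)*(-6) = -53/4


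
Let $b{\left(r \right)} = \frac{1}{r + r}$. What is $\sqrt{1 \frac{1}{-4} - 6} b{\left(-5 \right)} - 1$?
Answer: $-1 - \frac{i}{4} \approx -1.0 - 0.25 i$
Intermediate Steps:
$b{\left(r \right)} = \frac{1}{2 r}$
$\sqrt{1 \frac{1}{-4} - 6} b{\left(-5 \right)} - 1 = \sqrt{1 \frac{1}{-4} - 6} \frac{1}{2 \left(-5\right)} - 1 = \sqrt{1 \left(- \frac{1}{4}\right) - 6} \cdot \frac{1}{2} \left(- \frac{1}{5}\right) - 1 = \sqrt{- \frac{1}{4} - 6} \left(- \frac{1}{10}\right) - 1 = \sqrt{- \frac{25}{4}} \left(- \frac{1}{10}\right) - 1 = \frac{5 i}{2} \left(- \frac{1}{10}\right) - 1 = - \frac{i}{4} - 1 = -1 - \frac{i}{4}$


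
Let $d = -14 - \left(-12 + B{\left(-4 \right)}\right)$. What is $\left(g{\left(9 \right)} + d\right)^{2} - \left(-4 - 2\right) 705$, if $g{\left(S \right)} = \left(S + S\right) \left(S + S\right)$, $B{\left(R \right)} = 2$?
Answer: $106630$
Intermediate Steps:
$g{\left(S \right)} = 4 S^{2}$ ($g{\left(S \right)} = 2 S 2 S = 4 S^{2}$)
$d = -4$ ($d = -14 - \left(-12 + 2\right) = -14 - -10 = -14 + 10 = -4$)
$\left(g{\left(9 \right)} + d\right)^{2} - \left(-4 - 2\right) 705 = \left(4 \cdot 9^{2} - 4\right)^{2} - \left(-4 - 2\right) 705 = \left(4 \cdot 81 - 4\right)^{2} - \left(-4 - 2\right) 705 = \left(324 - 4\right)^{2} - \left(-6\right) 705 = 320^{2} - -4230 = 102400 + 4230 = 106630$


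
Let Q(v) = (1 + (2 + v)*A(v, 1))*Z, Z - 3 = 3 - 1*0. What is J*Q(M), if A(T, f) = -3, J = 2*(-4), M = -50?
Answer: -6960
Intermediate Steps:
J = -8
Z = 6 (Z = 3 + (3 - 1*0) = 3 + (3 + 0) = 3 + 3 = 6)
Q(v) = -30 - 18*v (Q(v) = (1 + (2 + v)*(-3))*6 = (1 + (-6 - 3*v))*6 = (-5 - 3*v)*6 = -30 - 18*v)
J*Q(M) = -8*(-30 - 18*(-50)) = -8*(-30 + 900) = -8*870 = -6960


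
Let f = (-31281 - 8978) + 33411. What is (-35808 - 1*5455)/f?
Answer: 41263/6848 ≈ 6.0256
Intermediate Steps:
f = -6848 (f = -40259 + 33411 = -6848)
(-35808 - 1*5455)/f = (-35808 - 1*5455)/(-6848) = (-35808 - 5455)*(-1/6848) = -41263*(-1/6848) = 41263/6848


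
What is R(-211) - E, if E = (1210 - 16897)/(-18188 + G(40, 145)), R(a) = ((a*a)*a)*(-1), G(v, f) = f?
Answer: 169494681346/18043 ≈ 9.3939e+6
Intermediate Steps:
R(a) = -a³ (R(a) = (a²*a)*(-1) = a³*(-1) = -a³)
E = 15687/18043 (E = (1210 - 16897)/(-18188 + 145) = -15687/(-18043) = -15687*(-1/18043) = 15687/18043 ≈ 0.86942)
R(-211) - E = -1*(-211)³ - 1*15687/18043 = -1*(-9393931) - 15687/18043 = 9393931 - 15687/18043 = 169494681346/18043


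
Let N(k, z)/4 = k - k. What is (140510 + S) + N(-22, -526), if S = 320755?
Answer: 461265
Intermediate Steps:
N(k, z) = 0 (N(k, z) = 4*(k - k) = 4*0 = 0)
(140510 + S) + N(-22, -526) = (140510 + 320755) + 0 = 461265 + 0 = 461265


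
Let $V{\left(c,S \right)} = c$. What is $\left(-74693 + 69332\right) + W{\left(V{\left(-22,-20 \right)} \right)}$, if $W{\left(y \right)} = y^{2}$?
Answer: $-4877$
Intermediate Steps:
$\left(-74693 + 69332\right) + W{\left(V{\left(-22,-20 \right)} \right)} = \left(-74693 + 69332\right) + \left(-22\right)^{2} = -5361 + 484 = -4877$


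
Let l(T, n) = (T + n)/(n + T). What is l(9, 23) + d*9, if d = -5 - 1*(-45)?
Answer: 361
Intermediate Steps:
d = 40 (d = -5 + 45 = 40)
l(T, n) = 1 (l(T, n) = (T + n)/(T + n) = 1)
l(9, 23) + d*9 = 1 + 40*9 = 1 + 360 = 361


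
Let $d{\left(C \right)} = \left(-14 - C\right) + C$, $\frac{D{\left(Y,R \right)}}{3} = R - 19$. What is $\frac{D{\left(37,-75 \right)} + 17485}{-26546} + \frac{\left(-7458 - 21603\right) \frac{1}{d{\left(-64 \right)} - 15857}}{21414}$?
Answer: $- \frac{487155629023}{751830489527} \approx -0.64796$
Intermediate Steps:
$D{\left(Y,R \right)} = -57 + 3 R$ ($D{\left(Y,R \right)} = 3 \left(R - 19\right) = 3 \left(-19 + R\right) = -57 + 3 R$)
$d{\left(C \right)} = -14$
$\frac{D{\left(37,-75 \right)} + 17485}{-26546} + \frac{\left(-7458 - 21603\right) \frac{1}{d{\left(-64 \right)} - 15857}}{21414} = \frac{\left(-57 + 3 \left(-75\right)\right) + 17485}{-26546} + \frac{\left(-7458 - 21603\right) \frac{1}{-14 - 15857}}{21414} = \left(\left(-57 - 225\right) + 17485\right) \left(- \frac{1}{26546}\right) + - \frac{29061}{-15871} \cdot \frac{1}{21414} = \left(-282 + 17485\right) \left(- \frac{1}{26546}\right) + \left(-29061\right) \left(- \frac{1}{15871}\right) \frac{1}{21414} = 17203 \left(- \frac{1}{26546}\right) + \frac{29061}{15871} \cdot \frac{1}{21414} = - \frac{17203}{26546} + \frac{9687}{113287198} = - \frac{487155629023}{751830489527}$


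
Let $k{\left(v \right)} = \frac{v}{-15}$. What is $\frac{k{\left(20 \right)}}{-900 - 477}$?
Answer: $\frac{4}{4131} \approx 0.00096829$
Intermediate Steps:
$k{\left(v \right)} = - \frac{v}{15}$ ($k{\left(v \right)} = v \left(- \frac{1}{15}\right) = - \frac{v}{15}$)
$\frac{k{\left(20 \right)}}{-900 - 477} = \frac{\left(- \frac{1}{15}\right) 20}{-900 - 477} = - \frac{4}{3 \left(-1377\right)} = \left(- \frac{4}{3}\right) \left(- \frac{1}{1377}\right) = \frac{4}{4131}$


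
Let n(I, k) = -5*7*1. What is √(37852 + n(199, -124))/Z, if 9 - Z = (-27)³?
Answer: √37817/19692 ≈ 0.0098754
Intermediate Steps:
n(I, k) = -35 (n(I, k) = -35*1 = -35)
Z = 19692 (Z = 9 - 1*(-27)³ = 9 - 1*(-19683) = 9 + 19683 = 19692)
√(37852 + n(199, -124))/Z = √(37852 - 35)/19692 = √37817*(1/19692) = √37817/19692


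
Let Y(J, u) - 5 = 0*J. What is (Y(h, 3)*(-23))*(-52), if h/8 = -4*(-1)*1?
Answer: 5980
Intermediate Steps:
h = 32 (h = 8*(-4*(-1)*1) = 8*(4*1) = 8*4 = 32)
Y(J, u) = 5 (Y(J, u) = 5 + 0*J = 5 + 0 = 5)
(Y(h, 3)*(-23))*(-52) = (5*(-23))*(-52) = -115*(-52) = 5980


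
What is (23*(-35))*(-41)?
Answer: 33005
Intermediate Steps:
(23*(-35))*(-41) = -805*(-41) = 33005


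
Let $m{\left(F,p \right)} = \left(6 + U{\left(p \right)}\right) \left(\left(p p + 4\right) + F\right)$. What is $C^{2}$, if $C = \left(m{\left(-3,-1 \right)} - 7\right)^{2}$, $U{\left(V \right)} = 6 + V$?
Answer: $50625$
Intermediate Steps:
$m{\left(F,p \right)} = \left(12 + p\right) \left(4 + F + p^{2}\right)$ ($m{\left(F,p \right)} = \left(6 + \left(6 + p\right)\right) \left(\left(p p + 4\right) + F\right) = \left(12 + p\right) \left(\left(p^{2} + 4\right) + F\right) = \left(12 + p\right) \left(\left(4 + p^{2}\right) + F\right) = \left(12 + p\right) \left(4 + F + p^{2}\right)$)
$C = 225$ ($C = \left(\left(48 + \left(-1\right)^{3} + 4 \left(-1\right) + 12 \left(-3\right) + 12 \left(-1\right)^{2} - -3\right) - 7\right)^{2} = \left(\left(48 - 1 - 4 - 36 + 12 \cdot 1 + 3\right) - 7\right)^{2} = \left(\left(48 - 1 - 4 - 36 + 12 + 3\right) - 7\right)^{2} = \left(22 - 7\right)^{2} = 15^{2} = 225$)
$C^{2} = 225^{2} = 50625$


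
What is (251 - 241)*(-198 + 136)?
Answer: -620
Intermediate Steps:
(251 - 241)*(-198 + 136) = 10*(-62) = -620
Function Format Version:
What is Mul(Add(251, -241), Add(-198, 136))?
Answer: -620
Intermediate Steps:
Mul(Add(251, -241), Add(-198, 136)) = Mul(10, -62) = -620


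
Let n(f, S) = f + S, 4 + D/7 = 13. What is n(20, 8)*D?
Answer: 1764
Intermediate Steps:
D = 63 (D = -28 + 7*13 = -28 + 91 = 63)
n(f, S) = S + f
n(20, 8)*D = (8 + 20)*63 = 28*63 = 1764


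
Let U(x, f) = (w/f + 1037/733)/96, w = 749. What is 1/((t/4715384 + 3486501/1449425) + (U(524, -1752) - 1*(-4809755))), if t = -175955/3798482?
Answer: 2740244740527508471468800/13179912461642341823300560538801 ≈ 2.0791e-7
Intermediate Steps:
t = -175955/3798482 (t = -175955*1/3798482 = -175955/3798482 ≈ -0.046322)
U(x, f) = 1037/70368 + 749/(96*f) (U(x, f) = (749/f + 1037/733)/96 = (749/f + 1037*(1/733))*(1/96) = (749/f + 1037/733)*(1/96) = (1037/733 + 749/f)*(1/96) = 1037/70368 + 749/(96*f))
1/((t/4715384 + 3486501/1449425) + (U(524, -1752) - 1*(-4809755))) = 1/((-175955/3798482/4715384 + 3486501/1449425) + ((1/70368)*(549017 + 1037*(-1752))/(-1752) - 1*(-4809755))) = 1/((-175955/3798482*1/4715384 + 3486501*(1/1449425)) + ((1/70368)*(-1/1752)*(549017 - 1816824) + 4809755)) = 1/((-175955/17911301247088 + 3486501/1449425) + ((1/70368)*(-1/1752)*(-1267807) + 4809755)) = 1/(62447769454239983213/25961087810060524400 + (1267807/123284736 + 4809755)) = 1/(62447769454239983213/25961087810060524400 + 592969376667487/123284736) = 1/(13179912461642341823300560538801/2740244740527508471468800) = 2740244740527508471468800/13179912461642341823300560538801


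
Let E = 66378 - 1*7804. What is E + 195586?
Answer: 254160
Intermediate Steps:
E = 58574 (E = 66378 - 7804 = 58574)
E + 195586 = 58574 + 195586 = 254160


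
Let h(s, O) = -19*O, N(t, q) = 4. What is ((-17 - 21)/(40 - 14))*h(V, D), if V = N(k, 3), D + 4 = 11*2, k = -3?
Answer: 6498/13 ≈ 499.85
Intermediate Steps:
D = 18 (D = -4 + 11*2 = -4 + 22 = 18)
V = 4
((-17 - 21)/(40 - 14))*h(V, D) = ((-17 - 21)/(40 - 14))*(-19*18) = -38/26*(-342) = -38*1/26*(-342) = -19/13*(-342) = 6498/13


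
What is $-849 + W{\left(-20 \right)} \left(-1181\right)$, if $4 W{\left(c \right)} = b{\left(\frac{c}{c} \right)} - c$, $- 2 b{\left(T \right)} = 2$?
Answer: $- \frac{25835}{4} \approx -6458.8$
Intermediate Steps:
$b{\left(T \right)} = -1$ ($b{\left(T \right)} = \left(- \frac{1}{2}\right) 2 = -1$)
$W{\left(c \right)} = - \frac{1}{4} - \frac{c}{4}$ ($W{\left(c \right)} = \frac{-1 - c}{4} = - \frac{1}{4} - \frac{c}{4}$)
$-849 + W{\left(-20 \right)} \left(-1181\right) = -849 + \left(- \frac{1}{4} - -5\right) \left(-1181\right) = -849 + \left(- \frac{1}{4} + 5\right) \left(-1181\right) = -849 + \frac{19}{4} \left(-1181\right) = -849 - \frac{22439}{4} = - \frac{25835}{4}$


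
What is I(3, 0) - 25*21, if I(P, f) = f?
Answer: -525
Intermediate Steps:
I(3, 0) - 25*21 = 0 - 25*21 = 0 - 525 = -525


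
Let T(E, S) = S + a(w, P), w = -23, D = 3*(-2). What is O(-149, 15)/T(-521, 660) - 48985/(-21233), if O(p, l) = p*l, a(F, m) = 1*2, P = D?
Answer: -15027685/14056246 ≈ -1.0691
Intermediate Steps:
D = -6
P = -6
a(F, m) = 2
O(p, l) = l*p
T(E, S) = 2 + S (T(E, S) = S + 2 = 2 + S)
O(-149, 15)/T(-521, 660) - 48985/(-21233) = (15*(-149))/(2 + 660) - 48985/(-21233) = -2235/662 - 48985*(-1/21233) = -2235*1/662 + 48985/21233 = -2235/662 + 48985/21233 = -15027685/14056246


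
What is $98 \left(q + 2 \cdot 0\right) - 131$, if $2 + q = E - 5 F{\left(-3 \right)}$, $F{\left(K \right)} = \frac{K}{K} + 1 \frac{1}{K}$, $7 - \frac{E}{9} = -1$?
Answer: $\frac{19207}{3} \approx 6402.3$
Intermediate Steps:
$E = 72$ ($E = 63 - -9 = 63 + 9 = 72$)
$F{\left(K \right)} = 1 + \frac{1}{K}$
$q = \frac{200}{3}$ ($q = -2 + \left(72 - 5 \frac{1 - 3}{-3}\right) = -2 + \left(72 - 5 \left(\left(- \frac{1}{3}\right) \left(-2\right)\right)\right) = -2 + \left(72 - \frac{10}{3}\right) = -2 + \frac{206}{3} = \frac{200}{3} \approx 66.667$)
$98 \left(q + 2 \cdot 0\right) - 131 = 98 \left(\frac{200}{3} + 2 \cdot 0\right) - 131 = 98 \left(\frac{200}{3} + 0\right) - 131 = 98 \cdot \frac{200}{3} - 131 = \frac{19600}{3} - 131 = \frac{19207}{3}$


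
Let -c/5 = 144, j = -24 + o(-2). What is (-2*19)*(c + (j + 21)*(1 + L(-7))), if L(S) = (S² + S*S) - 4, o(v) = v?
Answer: 45410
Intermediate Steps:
j = -26 (j = -24 - 2 = -26)
L(S) = -4 + 2*S² (L(S) = (S² + S²) - 4 = 2*S² - 4 = -4 + 2*S²)
c = -720 (c = -5*144 = -720)
(-2*19)*(c + (j + 21)*(1 + L(-7))) = (-2*19)*(-720 + (-26 + 21)*(1 + (-4 + 2*(-7)²))) = -38*(-720 - 5*(1 + (-4 + 2*49))) = -38*(-720 - 5*(1 + (-4 + 98))) = -38*(-720 - 5*(1 + 94)) = -38*(-720 - 5*95) = -38*(-720 - 475) = -38*(-1195) = 45410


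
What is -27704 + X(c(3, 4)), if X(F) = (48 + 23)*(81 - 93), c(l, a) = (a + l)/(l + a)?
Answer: -28556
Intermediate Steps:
c(l, a) = 1 (c(l, a) = (a + l)/(a + l) = 1)
X(F) = -852 (X(F) = 71*(-12) = -852)
-27704 + X(c(3, 4)) = -27704 - 852 = -28556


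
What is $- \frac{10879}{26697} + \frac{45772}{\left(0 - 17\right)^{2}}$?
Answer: $\frac{110802823}{701403} \approx 157.97$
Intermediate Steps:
$- \frac{10879}{26697} + \frac{45772}{\left(0 - 17\right)^{2}} = \left(-10879\right) \frac{1}{26697} + \frac{45772}{\left(-17\right)^{2}} = - \frac{989}{2427} + \frac{45772}{289} = \frac{110802823}{701403}$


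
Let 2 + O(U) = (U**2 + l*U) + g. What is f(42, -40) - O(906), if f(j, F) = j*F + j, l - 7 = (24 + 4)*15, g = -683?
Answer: -1208651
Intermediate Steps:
l = 427 (l = 7 + (24 + 4)*15 = 7 + 28*15 = 7 + 420 = 427)
f(j, F) = j + F*j (f(j, F) = F*j + j = j + F*j)
O(U) = -685 + U**2 + 427*U (O(U) = -2 + ((U**2 + 427*U) - 683) = -2 + (-683 + U**2 + 427*U) = -685 + U**2 + 427*U)
f(42, -40) - O(906) = 42*(1 - 40) - (-685 + 906**2 + 427*906) = 42*(-39) - (-685 + 820836 + 386862) = -1638 - 1*1207013 = -1638 - 1207013 = -1208651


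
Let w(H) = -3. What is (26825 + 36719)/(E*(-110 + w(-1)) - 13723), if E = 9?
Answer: -15886/3685 ≈ -4.3110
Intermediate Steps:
(26825 + 36719)/(E*(-110 + w(-1)) - 13723) = (26825 + 36719)/(9*(-110 - 3) - 13723) = 63544/(9*(-113) - 13723) = 63544/(-1017 - 13723) = 63544/(-14740) = 63544*(-1/14740) = -15886/3685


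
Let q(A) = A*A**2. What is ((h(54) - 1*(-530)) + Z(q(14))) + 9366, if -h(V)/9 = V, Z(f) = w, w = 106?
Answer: 9516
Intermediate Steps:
q(A) = A**3
Z(f) = 106
h(V) = -9*V
((h(54) - 1*(-530)) + Z(q(14))) + 9366 = ((-9*54 - 1*(-530)) + 106) + 9366 = ((-486 + 530) + 106) + 9366 = (44 + 106) + 9366 = 150 + 9366 = 9516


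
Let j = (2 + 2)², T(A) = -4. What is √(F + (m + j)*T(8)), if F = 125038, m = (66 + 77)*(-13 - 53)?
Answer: √162726 ≈ 403.39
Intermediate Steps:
m = -9438 (m = 143*(-66) = -9438)
j = 16 (j = 4² = 16)
√(F + (m + j)*T(8)) = √(125038 + (-9438 + 16)*(-4)) = √(125038 - 9422*(-4)) = √(125038 + 37688) = √162726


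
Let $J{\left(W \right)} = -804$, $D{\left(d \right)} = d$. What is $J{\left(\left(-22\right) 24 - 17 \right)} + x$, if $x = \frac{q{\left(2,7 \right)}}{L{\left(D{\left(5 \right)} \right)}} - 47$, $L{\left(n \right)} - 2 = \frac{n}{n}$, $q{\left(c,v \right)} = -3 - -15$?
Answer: $-847$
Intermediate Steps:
$q{\left(c,v \right)} = 12$ ($q{\left(c,v \right)} = -3 + 15 = 12$)
$L{\left(n \right)} = 3$ ($L{\left(n \right)} = 2 + \frac{n}{n} = 2 + 1 = 3$)
$x = -43$ ($x = \frac{12}{3} - 47 = 12 \cdot \frac{1}{3} - 47 = 4 - 47 = -43$)
$J{\left(\left(-22\right) 24 - 17 \right)} + x = -804 - 43 = -847$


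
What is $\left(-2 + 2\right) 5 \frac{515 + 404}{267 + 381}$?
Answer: $0$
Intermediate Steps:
$\left(-2 + 2\right) 5 \frac{515 + 404}{267 + 381} = 0 \cdot 5 \cdot \frac{919}{648} = 0 \cdot 919 \cdot \frac{1}{648} = 0 \cdot \frac{919}{648} = 0$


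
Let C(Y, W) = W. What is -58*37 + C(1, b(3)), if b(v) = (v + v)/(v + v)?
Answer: -2145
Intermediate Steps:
b(v) = 1 (b(v) = (2*v)/((2*v)) = (2*v)*(1/(2*v)) = 1)
-58*37 + C(1, b(3)) = -58*37 + 1 = -2146 + 1 = -2145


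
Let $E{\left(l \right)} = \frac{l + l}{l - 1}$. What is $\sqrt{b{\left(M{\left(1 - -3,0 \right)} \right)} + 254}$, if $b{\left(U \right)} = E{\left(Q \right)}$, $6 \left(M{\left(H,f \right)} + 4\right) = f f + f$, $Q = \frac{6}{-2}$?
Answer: $\frac{\sqrt{1022}}{2} \approx 15.984$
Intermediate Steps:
$Q = -3$ ($Q = 6 \left(- \frac{1}{2}\right) = -3$)
$E{\left(l \right)} = \frac{2 l}{-1 + l}$
$M{\left(H,f \right)} = -4 + \frac{f}{6} + \frac{f^{2}}{6}$ ($M{\left(H,f \right)} = -4 + \frac{f f + f}{6} = -4 + \frac{f^{2} + f}{6} = -4 + \frac{f + f^{2}}{6} = -4 + \left(\frac{f}{6} + \frac{f^{2}}{6}\right) = -4 + \frac{f}{6} + \frac{f^{2}}{6}$)
$b{\left(U \right)} = \frac{3}{2}$ ($b{\left(U \right)} = 2 \left(-3\right) \frac{1}{-1 - 3} = 2 \left(-3\right) \frac{1}{-4} = 2 \left(-3\right) \left(- \frac{1}{4}\right) = \frac{3}{2}$)
$\sqrt{b{\left(M{\left(1 - -3,0 \right)} \right)} + 254} = \sqrt{\frac{3}{2} + 254} = \sqrt{\frac{511}{2}} = \frac{\sqrt{1022}}{2}$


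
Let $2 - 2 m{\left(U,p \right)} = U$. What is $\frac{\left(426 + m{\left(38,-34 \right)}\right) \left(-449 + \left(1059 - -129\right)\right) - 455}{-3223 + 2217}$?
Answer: $- \frac{301057}{1006} \approx -299.26$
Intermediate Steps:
$m{\left(U,p \right)} = 1 - \frac{U}{2}$
$\frac{\left(426 + m{\left(38,-34 \right)}\right) \left(-449 + \left(1059 - -129\right)\right) - 455}{-3223 + 2217} = \frac{\left(426 + \left(1 - 19\right)\right) \left(-449 + \left(1059 - -129\right)\right) - 455}{-3223 + 2217} = \frac{\left(426 + \left(1 - 19\right)\right) \left(-449 + \left(1059 + 129\right)\right) - 455}{-1006} = \left(\left(426 - 18\right) \left(-449 + 1188\right) - 455\right) \left(- \frac{1}{1006}\right) = \left(408 \cdot 739 - 455\right) \left(- \frac{1}{1006}\right) = \left(301512 - 455\right) \left(- \frac{1}{1006}\right) = 301057 \left(- \frac{1}{1006}\right) = - \frac{301057}{1006}$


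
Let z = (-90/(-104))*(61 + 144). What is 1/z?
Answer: 52/9225 ≈ 0.0056369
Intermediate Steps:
z = 9225/52 (z = -90*(-1/104)*205 = (45/52)*205 = 9225/52 ≈ 177.40)
1/z = 1/(9225/52) = 52/9225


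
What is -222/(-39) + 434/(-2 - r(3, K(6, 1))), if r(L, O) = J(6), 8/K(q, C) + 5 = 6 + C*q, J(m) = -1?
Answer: -5568/13 ≈ -428.31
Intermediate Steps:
K(q, C) = 8/(1 + C*q) (K(q, C) = 8/(-5 + (6 + C*q)) = 8/(1 + C*q))
r(L, O) = -1
-222/(-39) + 434/(-2 - r(3, K(6, 1))) = -222/(-39) + 434/(-2 - 1*(-1)) = -222*(-1/39) + 434/(-2 + 1) = 74/13 + 434/(-1) = 74/13 + 434*(-1) = 74/13 - 434 = -5568/13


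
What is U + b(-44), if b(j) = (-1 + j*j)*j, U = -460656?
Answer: -545796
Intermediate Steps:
b(j) = j*(-1 + j**2) (b(j) = (-1 + j**2)*j = j*(-1 + j**2))
U + b(-44) = -460656 + ((-44)**3 - 1*(-44)) = -460656 + (-85184 + 44) = -460656 - 85140 = -545796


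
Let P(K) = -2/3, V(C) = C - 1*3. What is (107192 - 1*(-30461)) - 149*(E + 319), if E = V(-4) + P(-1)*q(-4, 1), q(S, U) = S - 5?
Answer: 90271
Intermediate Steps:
V(C) = -3 + C (V(C) = C - 3 = -3 + C)
P(K) = -⅔ (P(K) = -2*⅓ = -⅔)
q(S, U) = -5 + S
E = -1 (E = (-3 - 4) - 2*(-5 - 4)/3 = -7 - ⅔*(-9) = -7 + 6 = -1)
(107192 - 1*(-30461)) - 149*(E + 319) = (107192 - 1*(-30461)) - 149*(-1 + 319) = (107192 + 30461) - 149*318 = 137653 - 47382 = 90271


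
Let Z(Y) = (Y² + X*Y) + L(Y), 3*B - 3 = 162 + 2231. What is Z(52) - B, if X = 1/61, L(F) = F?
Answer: 358348/183 ≈ 1958.2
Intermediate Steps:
B = 2396/3 (B = 1 + (162 + 2231)/3 = 1 + (⅓)*2393 = 1 + 2393/3 = 2396/3 ≈ 798.67)
X = 1/61 ≈ 0.016393
Z(Y) = Y² + 62*Y/61 (Z(Y) = (Y² + Y/61) + Y = Y² + 62*Y/61)
Z(52) - B = (1/61)*52*(62 + 61*52) - 1*2396/3 = (1/61)*52*(62 + 3172) - 2396/3 = (1/61)*52*3234 - 2396/3 = 168168/61 - 2396/3 = 358348/183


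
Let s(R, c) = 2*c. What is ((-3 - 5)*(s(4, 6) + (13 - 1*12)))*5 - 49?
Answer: -569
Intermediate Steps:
((-3 - 5)*(s(4, 6) + (13 - 1*12)))*5 - 49 = ((-3 - 5)*(2*6 + (13 - 1*12)))*5 - 49 = -8*(12 + (13 - 12))*5 - 49 = -8*(12 + 1)*5 - 49 = -8*13*5 - 49 = -104*5 - 49 = -520 - 49 = -569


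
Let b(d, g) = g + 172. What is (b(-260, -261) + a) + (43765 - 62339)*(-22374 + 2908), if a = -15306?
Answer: 361546089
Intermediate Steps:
b(d, g) = 172 + g
(b(-260, -261) + a) + (43765 - 62339)*(-22374 + 2908) = ((172 - 261) - 15306) + (43765 - 62339)*(-22374 + 2908) = (-89 - 15306) - 18574*(-19466) = -15395 + 361561484 = 361546089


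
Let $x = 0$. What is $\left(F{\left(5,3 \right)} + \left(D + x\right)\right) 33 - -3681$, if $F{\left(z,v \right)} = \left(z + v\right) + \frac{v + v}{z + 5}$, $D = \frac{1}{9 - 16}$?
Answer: $\frac{138603}{35} \approx 3960.1$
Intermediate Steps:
$D = - \frac{1}{7}$ ($D = \frac{1}{-7} = - \frac{1}{7} \approx -0.14286$)
$F{\left(z,v \right)} = v + z + \frac{2 v}{5 + z}$ ($F{\left(z,v \right)} = \left(v + z\right) + \frac{2 v}{5 + z} = v + z + \frac{2 v}{5 + z}$)
$\left(F{\left(5,3 \right)} + \left(D + x\right)\right) 33 - -3681 = \left(\frac{5^{2} + 5 \cdot 5 + 7 \cdot 3 + 3 \cdot 5}{5 + 5} + \left(- \frac{1}{7} + 0\right)\right) 33 - -3681 = \left(\frac{25 + 25 + 21 + 15}{10} - \frac{1}{7}\right) 33 + 3681 = \left(\frac{1}{10} \cdot 86 - \frac{1}{7}\right) 33 + 3681 = \left(\frac{43}{5} - \frac{1}{7}\right) 33 + 3681 = \frac{296}{35} \cdot 33 + 3681 = \frac{9768}{35} + 3681 = \frac{138603}{35}$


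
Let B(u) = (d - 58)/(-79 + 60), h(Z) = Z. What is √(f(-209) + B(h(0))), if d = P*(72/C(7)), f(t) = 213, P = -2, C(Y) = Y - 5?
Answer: √79363/19 ≈ 14.827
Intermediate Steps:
C(Y) = -5 + Y
d = -72 (d = -144/(-5 + 7) = -144/2 = -2*36 = -72)
B(u) = 130/19 (B(u) = (-72 - 58)/(-79 + 60) = -130/(-19) = -130*(-1/19) = 130/19)
√(f(-209) + B(h(0))) = √(213 + 130/19) = √(4177/19) = √79363/19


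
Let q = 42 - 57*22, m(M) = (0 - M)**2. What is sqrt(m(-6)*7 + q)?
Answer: 8*I*sqrt(15) ≈ 30.984*I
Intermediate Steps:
m(M) = M**2 (m(M) = (-M)**2 = M**2)
q = -1212 (q = 42 - 1254 = -1212)
sqrt(m(-6)*7 + q) = sqrt((-6)**2*7 - 1212) = sqrt(36*7 - 1212) = sqrt(252 - 1212) = sqrt(-960) = 8*I*sqrt(15)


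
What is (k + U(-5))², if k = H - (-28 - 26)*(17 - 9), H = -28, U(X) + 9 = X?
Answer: 152100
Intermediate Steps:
U(X) = -9 + X
k = 404 (k = -28 - (-28 - 26)*(17 - 9) = -28 - (-54)*8 = -28 - 1*(-432) = -28 + 432 = 404)
(k + U(-5))² = (404 + (-9 - 5))² = (404 - 14)² = 390² = 152100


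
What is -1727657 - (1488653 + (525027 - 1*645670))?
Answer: -3095667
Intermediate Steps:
-1727657 - (1488653 + (525027 - 1*645670)) = -1727657 - (1488653 + (525027 - 645670)) = -1727657 - (1488653 - 120643) = -1727657 - 1*1368010 = -1727657 - 1368010 = -3095667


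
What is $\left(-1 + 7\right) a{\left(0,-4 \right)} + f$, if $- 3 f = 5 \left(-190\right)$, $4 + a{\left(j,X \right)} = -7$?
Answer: $\frac{752}{3} \approx 250.67$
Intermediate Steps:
$a{\left(j,X \right)} = -11$ ($a{\left(j,X \right)} = -4 - 7 = -11$)
$f = \frac{950}{3}$ ($f = - \frac{5 \left(-190\right)}{3} = \left(- \frac{1}{3}\right) \left(-950\right) = \frac{950}{3} \approx 316.67$)
$\left(-1 + 7\right) a{\left(0,-4 \right)} + f = \left(-1 + 7\right) \left(-11\right) + \frac{950}{3} = 6 \left(-11\right) + \frac{950}{3} = -66 + \frac{950}{3} = \frac{752}{3}$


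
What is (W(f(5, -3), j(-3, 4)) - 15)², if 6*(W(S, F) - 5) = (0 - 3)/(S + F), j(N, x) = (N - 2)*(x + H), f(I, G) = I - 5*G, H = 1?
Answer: 9801/100 ≈ 98.010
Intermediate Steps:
j(N, x) = (1 + x)*(-2 + N) (j(N, x) = (N - 2)*(x + 1) = (-2 + N)*(1 + x) = (1 + x)*(-2 + N))
W(S, F) = 5 - 1/(2*(F + S)) (W(S, F) = 5 + ((0 - 3)/(S + F))/6 = 5 + (-3/(F + S))/6 = 5 - 1/(2*(F + S)))
(W(f(5, -3), j(-3, 4)) - 15)² = ((-½ + 5*(-2 - 3 - 2*4 - 3*4) + 5*(5 - 5*(-3)))/((-2 - 3 - 2*4 - 3*4) + (5 - 5*(-3))) - 15)² = ((-½ + 5*(-2 - 3 - 8 - 12) + 5*(5 + 15))/((-2 - 3 - 8 - 12) + (5 + 15)) - 15)² = ((-½ + 5*(-25) + 5*20)/(-25 + 20) - 15)² = ((-½ - 125 + 100)/(-5) - 15)² = (-⅕*(-51/2) - 15)² = (51/10 - 15)² = (-99/10)² = 9801/100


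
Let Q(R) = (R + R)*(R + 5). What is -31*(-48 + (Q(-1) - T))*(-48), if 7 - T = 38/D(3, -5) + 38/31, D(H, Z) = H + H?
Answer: -82496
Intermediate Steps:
D(H, Z) = 2*H
Q(R) = 2*R*(5 + R) (Q(R) = (2*R)*(5 + R) = 2*R*(5 + R))
T = -52/93 (T = 7 - (38/((2*3)) + 38/31) = 7 - (38/6 + 38*(1/31)) = 7 - (38*(⅙) + 38/31) = 7 - (19/3 + 38/31) = 7 - 1*703/93 = 7 - 703/93 = -52/93 ≈ -0.55914)
-31*(-48 + (Q(-1) - T))*(-48) = -31*(-48 + (2*(-1)*(5 - 1) - 1*(-52/93)))*(-48) = -31*(-48 + (2*(-1)*4 + 52/93))*(-48) = -31*(-48 + (-8 + 52/93))*(-48) = -31*(-48 - 692/93)*(-48) = -(-5156)*(-48)/3 = -31*82496/31 = -82496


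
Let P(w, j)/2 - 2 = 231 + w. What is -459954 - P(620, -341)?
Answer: -461660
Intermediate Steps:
P(w, j) = 466 + 2*w (P(w, j) = 4 + 2*(231 + w) = 4 + (462 + 2*w) = 466 + 2*w)
-459954 - P(620, -341) = -459954 - (466 + 2*620) = -459954 - (466 + 1240) = -459954 - 1*1706 = -459954 - 1706 = -461660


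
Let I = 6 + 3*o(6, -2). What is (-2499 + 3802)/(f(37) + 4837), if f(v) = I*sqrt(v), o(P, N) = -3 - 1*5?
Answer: 6302611/23384581 + 23454*sqrt(37)/23384581 ≈ 0.27562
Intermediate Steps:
o(P, N) = -8 (o(P, N) = -3 - 5 = -8)
I = -18 (I = 6 + 3*(-8) = 6 - 24 = -18)
f(v) = -18*sqrt(v)
(-2499 + 3802)/(f(37) + 4837) = (-2499 + 3802)/(-18*sqrt(37) + 4837) = 1303/(4837 - 18*sqrt(37))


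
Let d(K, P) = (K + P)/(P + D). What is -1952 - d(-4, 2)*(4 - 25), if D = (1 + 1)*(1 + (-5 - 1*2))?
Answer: -9739/5 ≈ -1947.8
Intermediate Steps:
D = -12 (D = 2*(1 + (-5 - 2)) = 2*(1 - 7) = 2*(-6) = -12)
d(K, P) = (K + P)/(-12 + P) (d(K, P) = (K + P)/(P - 12) = (K + P)/(-12 + P))
-1952 - d(-4, 2)*(4 - 25) = -1952 - (-4 + 2)/(-12 + 2)*(4 - 25) = -1952 - -2/(-10)*(-21) = -1952 - (-⅒*(-2))*(-21) = -1952 - (-21)/5 = -1952 - 1*(-21/5) = -1952 + 21/5 = -9739/5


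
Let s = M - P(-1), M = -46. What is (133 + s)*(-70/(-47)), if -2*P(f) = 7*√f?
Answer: 6090/47 + 245*I/47 ≈ 129.57 + 5.2128*I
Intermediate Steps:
P(f) = -7*√f/2
s = -46 + 7*I/2 (s = -46 - (-7)*√(-1)/2 = -46 - (-7)*I/2 = -46 + 7*I/2 ≈ -46.0 + 3.5*I)
(133 + s)*(-70/(-47)) = (133 + (-46 + 7*I/2))*(-70/(-47)) = (87 + 7*I/2)*(-70*(-1/47)) = (87 + 7*I/2)*(70/47) = 6090/47 + 245*I/47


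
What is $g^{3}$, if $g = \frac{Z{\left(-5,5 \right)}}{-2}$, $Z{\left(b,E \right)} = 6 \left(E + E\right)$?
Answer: $-27000$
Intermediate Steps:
$Z{\left(b,E \right)} = 12 E$ ($Z{\left(b,E \right)} = 6 \cdot 2 E = 12 E$)
$g = -30$ ($g = \frac{12 \cdot 5}{-2} = 60 \left(- \frac{1}{2}\right) = -30$)
$g^{3} = \left(-30\right)^{3} = -27000$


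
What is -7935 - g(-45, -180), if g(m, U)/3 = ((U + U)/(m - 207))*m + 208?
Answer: -58563/7 ≈ -8366.1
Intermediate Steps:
g(m, U) = 624 + 6*U*m/(-207 + m) (g(m, U) = 3*(((U + U)/(m - 207))*m + 208) = 3*(((2*U)/(-207 + m))*m + 208) = 3*((2*U/(-207 + m))*m + 208) = 3*(2*U*m/(-207 + m) + 208) = 3*(208 + 2*U*m/(-207 + m)) = 624 + 6*U*m/(-207 + m))
-7935 - g(-45, -180) = -7935 - 6*(-21528 + 104*(-45) - 180*(-45))/(-207 - 45) = -7935 - 6*(-21528 - 4680 + 8100)/(-252) = -7935 - 6*(-1)*(-18108)/252 = -7935 - 1*3018/7 = -7935 - 3018/7 = -58563/7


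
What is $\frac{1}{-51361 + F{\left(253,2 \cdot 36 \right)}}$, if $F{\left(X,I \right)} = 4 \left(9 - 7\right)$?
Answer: $- \frac{1}{51353} \approx -1.9473 \cdot 10^{-5}$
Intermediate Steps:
$F{\left(X,I \right)} = 8$ ($F{\left(X,I \right)} = 4 \cdot 2 = 8$)
$\frac{1}{-51361 + F{\left(253,2 \cdot 36 \right)}} = \frac{1}{-51361 + 8} = \frac{1}{-51353} = - \frac{1}{51353}$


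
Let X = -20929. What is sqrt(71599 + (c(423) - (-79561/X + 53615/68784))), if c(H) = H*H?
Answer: sqrt(32448913448863390703979)/359895084 ≈ 500.52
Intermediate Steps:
c(H) = H**2
sqrt(71599 + (c(423) - (-79561/X + 53615/68784))) = sqrt(71599 + (423**2 - (-79561/(-20929) + 53615/68784))) = sqrt(71599 + (178929 - (-79561*(-1/20929) + 53615*(1/68784)))) = sqrt(71599 + (178929 - (79561/20929 + 53615/68784))) = sqrt(71599 + (178929 - 1*6594632159/1439580336)) = sqrt(71599 + (178929 - 6594632159/1439580336)) = sqrt(71599 + 257576075307985/1439580336) = sqrt(360648587785249/1439580336) = sqrt(32448913448863390703979)/359895084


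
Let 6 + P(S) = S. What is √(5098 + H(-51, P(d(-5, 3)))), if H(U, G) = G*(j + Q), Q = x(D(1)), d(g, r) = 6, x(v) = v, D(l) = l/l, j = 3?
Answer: √5098 ≈ 71.400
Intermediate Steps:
D(l) = 1
Q = 1
P(S) = -6 + S
H(U, G) = 4*G (H(U, G) = G*(3 + 1) = G*4 = 4*G)
√(5098 + H(-51, P(d(-5, 3)))) = √(5098 + 4*(-6 + 6)) = √(5098 + 4*0) = √(5098 + 0) = √5098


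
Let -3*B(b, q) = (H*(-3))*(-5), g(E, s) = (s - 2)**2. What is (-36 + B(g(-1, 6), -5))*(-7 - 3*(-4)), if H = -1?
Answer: -155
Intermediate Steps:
g(E, s) = (-2 + s)**2
B(b, q) = 5 (B(b, q) = -(-1*(-3))*(-5)/3 = -(-5) = -1/3*(-15) = 5)
(-36 + B(g(-1, 6), -5))*(-7 - 3*(-4)) = (-36 + 5)*(-7 - 3*(-4)) = -31*(-7 + 12) = -31*5 = -155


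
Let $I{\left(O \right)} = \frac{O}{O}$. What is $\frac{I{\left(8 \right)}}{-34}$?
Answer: $- \frac{1}{34} \approx -0.029412$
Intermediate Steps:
$I{\left(O \right)} = 1$
$\frac{I{\left(8 \right)}}{-34} = 1 \frac{1}{-34} = 1 \left(- \frac{1}{34}\right) = - \frac{1}{34}$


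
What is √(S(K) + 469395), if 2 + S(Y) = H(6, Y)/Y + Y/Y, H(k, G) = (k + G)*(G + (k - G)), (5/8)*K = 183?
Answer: √6986551430/122 ≈ 685.13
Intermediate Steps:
K = 1464/5 (K = (8/5)*183 = 1464/5 ≈ 292.80)
H(k, G) = k*(G + k) (H(k, G) = (G + k)*k = k*(G + k))
S(Y) = -1 + (36 + 6*Y)/Y (S(Y) = -2 + ((6*(Y + 6))/Y + Y/Y) = -2 + ((6*(6 + Y))/Y + 1) = -2 + ((36 + 6*Y)/Y + 1) = -2 + (1 + (36 + 6*Y)/Y) = -1 + (36 + 6*Y)/Y)
√(S(K) + 469395) = √((5 + 36/(1464/5)) + 469395) = √((5 + 36*(5/1464)) + 469395) = √((5 + 15/122) + 469395) = √(625/122 + 469395) = √(57266815/122) = √6986551430/122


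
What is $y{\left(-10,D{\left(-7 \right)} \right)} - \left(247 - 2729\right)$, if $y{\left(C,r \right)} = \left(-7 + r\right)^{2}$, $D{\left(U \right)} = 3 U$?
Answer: $3266$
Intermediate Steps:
$y{\left(-10,D{\left(-7 \right)} \right)} - \left(247 - 2729\right) = \left(-7 + 3 \left(-7\right)\right)^{2} - \left(247 - 2729\right) = \left(-7 - 21\right)^{2} - -2482 = \left(-28\right)^{2} + 2482 = 784 + 2482 = 3266$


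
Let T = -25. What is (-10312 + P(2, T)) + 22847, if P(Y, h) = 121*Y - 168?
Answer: 12609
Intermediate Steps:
P(Y, h) = -168 + 121*Y
(-10312 + P(2, T)) + 22847 = (-10312 + (-168 + 121*2)) + 22847 = (-10312 + (-168 + 242)) + 22847 = (-10312 + 74) + 22847 = -10238 + 22847 = 12609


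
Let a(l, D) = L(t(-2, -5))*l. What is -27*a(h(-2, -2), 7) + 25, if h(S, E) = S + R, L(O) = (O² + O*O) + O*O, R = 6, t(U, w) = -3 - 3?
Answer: -11639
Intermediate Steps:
t(U, w) = -6
L(O) = 3*O² (L(O) = (O² + O²) + O² = 2*O² + O² = 3*O²)
h(S, E) = 6 + S (h(S, E) = S + 6 = 6 + S)
a(l, D) = 108*l (a(l, D) = (3*(-6)²)*l = (3*36)*l = 108*l)
-27*a(h(-2, -2), 7) + 25 = -2916*(6 - 2) + 25 = -2916*4 + 25 = -27*432 + 25 = -11664 + 25 = -11639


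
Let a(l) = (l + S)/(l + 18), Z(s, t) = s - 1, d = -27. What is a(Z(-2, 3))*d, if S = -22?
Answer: 45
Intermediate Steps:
Z(s, t) = -1 + s
a(l) = (-22 + l)/(18 + l) (a(l) = (l - 22)/(l + 18) = (-22 + l)/(18 + l))
a(Z(-2, 3))*d = ((-22 + (-1 - 2))/(18 + (-1 - 2)))*(-27) = ((-22 - 3)/(18 - 3))*(-27) = (-25/15)*(-27) = ((1/15)*(-25))*(-27) = -5/3*(-27) = 45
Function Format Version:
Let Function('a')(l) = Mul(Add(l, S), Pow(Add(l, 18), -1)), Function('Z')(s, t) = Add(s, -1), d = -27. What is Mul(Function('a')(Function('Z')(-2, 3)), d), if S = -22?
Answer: 45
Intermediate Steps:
Function('Z')(s, t) = Add(-1, s)
Function('a')(l) = Mul(Pow(Add(18, l), -1), Add(-22, l)) (Function('a')(l) = Mul(Add(l, -22), Pow(Add(l, 18), -1)) = Mul(Add(-22, l), Pow(Add(18, l), -1)) = Mul(Pow(Add(18, l), -1), Add(-22, l)))
Mul(Function('a')(Function('Z')(-2, 3)), d) = Mul(Mul(Pow(Add(18, Add(-1, -2)), -1), Add(-22, Add(-1, -2))), -27) = Mul(Mul(Pow(Add(18, -3), -1), Add(-22, -3)), -27) = Mul(Mul(Pow(15, -1), -25), -27) = Mul(Mul(Rational(1, 15), -25), -27) = Mul(Rational(-5, 3), -27) = 45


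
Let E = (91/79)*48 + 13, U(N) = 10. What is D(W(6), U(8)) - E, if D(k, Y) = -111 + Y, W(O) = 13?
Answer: -13374/79 ≈ -169.29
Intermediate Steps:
E = 5395/79 (E = (91*(1/79))*48 + 13 = (91/79)*48 + 13 = 4368/79 + 13 = 5395/79 ≈ 68.291)
D(W(6), U(8)) - E = (-111 + 10) - 1*5395/79 = -101 - 5395/79 = -13374/79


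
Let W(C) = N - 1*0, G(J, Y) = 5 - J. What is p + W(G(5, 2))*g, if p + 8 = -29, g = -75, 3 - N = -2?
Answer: -412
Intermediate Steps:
N = 5 (N = 3 - 1*(-2) = 3 + 2 = 5)
W(C) = 5 (W(C) = 5 - 1*0 = 5 + 0 = 5)
p = -37 (p = -8 - 29 = -37)
p + W(G(5, 2))*g = -37 + 5*(-75) = -37 - 375 = -412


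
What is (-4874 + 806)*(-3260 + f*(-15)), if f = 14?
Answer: 14115960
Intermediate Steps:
(-4874 + 806)*(-3260 + f*(-15)) = (-4874 + 806)*(-3260 + 14*(-15)) = -4068*(-3260 - 210) = -4068*(-3470) = 14115960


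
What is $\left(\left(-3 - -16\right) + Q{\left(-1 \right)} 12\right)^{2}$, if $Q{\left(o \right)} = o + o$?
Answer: $121$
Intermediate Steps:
$Q{\left(o \right)} = 2 o$
$\left(\left(-3 - -16\right) + Q{\left(-1 \right)} 12\right)^{2} = \left(\left(-3 - -16\right) + 2 \left(-1\right) 12\right)^{2} = \left(\left(-3 + 16\right) - 24\right)^{2} = \left(13 - 24\right)^{2} = \left(-11\right)^{2} = 121$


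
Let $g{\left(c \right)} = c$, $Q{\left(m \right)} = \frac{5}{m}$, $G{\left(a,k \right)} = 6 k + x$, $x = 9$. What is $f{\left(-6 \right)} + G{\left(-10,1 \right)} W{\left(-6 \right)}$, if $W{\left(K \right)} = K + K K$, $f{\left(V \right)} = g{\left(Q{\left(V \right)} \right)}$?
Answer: $\frac{2695}{6} \approx 449.17$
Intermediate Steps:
$G{\left(a,k \right)} = 9 + 6 k$ ($G{\left(a,k \right)} = 6 k + 9 = 9 + 6 k$)
$f{\left(V \right)} = \frac{5}{V}$
$W{\left(K \right)} = K + K^{2}$
$f{\left(-6 \right)} + G{\left(-10,1 \right)} W{\left(-6 \right)} = \frac{5}{-6} + \left(9 + 6 \cdot 1\right) \left(- 6 \left(1 - 6\right)\right) = 5 \left(- \frac{1}{6}\right) + \left(9 + 6\right) \left(\left(-6\right) \left(-5\right)\right) = - \frac{5}{6} + 15 \cdot 30 = - \frac{5}{6} + 450 = \frac{2695}{6}$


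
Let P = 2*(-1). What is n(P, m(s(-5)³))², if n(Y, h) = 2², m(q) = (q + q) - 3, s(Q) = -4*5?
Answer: 16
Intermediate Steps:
s(Q) = -20
P = -2
m(q) = -3 + 2*q (m(q) = 2*q - 3 = -3 + 2*q)
n(Y, h) = 4
n(P, m(s(-5)³))² = 4² = 16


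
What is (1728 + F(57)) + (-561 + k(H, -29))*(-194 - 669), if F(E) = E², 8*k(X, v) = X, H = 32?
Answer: 485668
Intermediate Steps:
k(X, v) = X/8
(1728 + F(57)) + (-561 + k(H, -29))*(-194 - 669) = (1728 + 57²) + (-561 + (⅛)*32)*(-194 - 669) = (1728 + 3249) + (-561 + 4)*(-863) = 4977 - 557*(-863) = 4977 + 480691 = 485668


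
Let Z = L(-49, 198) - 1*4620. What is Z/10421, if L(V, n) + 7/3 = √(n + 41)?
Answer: -13867/31263 + √239/10421 ≈ -0.44208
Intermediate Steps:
L(V, n) = -7/3 + √(41 + n) (L(V, n) = -7/3 + √(n + 41) = -7/3 + √(41 + n))
Z = -13867/3 + √239 (Z = (-7/3 + √(41 + 198)) - 1*4620 = (-7/3 + √239) - 4620 = -13867/3 + √239 ≈ -4606.9)
Z/10421 = (-13867/3 + √239)/10421 = (-13867/3 + √239)*(1/10421) = -13867/31263 + √239/10421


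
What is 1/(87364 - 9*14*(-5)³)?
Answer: 1/103114 ≈ 9.6980e-6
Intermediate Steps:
1/(87364 - 9*14*(-5)³) = 1/(87364 - 126*(-125)) = 1/(87364 + 15750) = 1/103114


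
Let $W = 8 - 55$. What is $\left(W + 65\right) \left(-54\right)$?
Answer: $-972$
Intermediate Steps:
$W = -47$ ($W = 8 - 55 = -47$)
$\left(W + 65\right) \left(-54\right) = \left(-47 + 65\right) \left(-54\right) = 18 \left(-54\right) = -972$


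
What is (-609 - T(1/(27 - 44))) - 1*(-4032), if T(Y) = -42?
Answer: 3465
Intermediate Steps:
(-609 - T(1/(27 - 44))) - 1*(-4032) = (-609 - 1*(-42)) - 1*(-4032) = (-609 + 42) + 4032 = -567 + 4032 = 3465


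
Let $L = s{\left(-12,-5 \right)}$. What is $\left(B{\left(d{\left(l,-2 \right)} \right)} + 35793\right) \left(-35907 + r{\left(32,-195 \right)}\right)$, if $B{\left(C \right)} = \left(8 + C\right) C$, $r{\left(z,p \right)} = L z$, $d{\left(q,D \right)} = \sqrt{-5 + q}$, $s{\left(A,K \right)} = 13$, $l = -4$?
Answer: $-1270009944 - 851784 i \approx -1.27 \cdot 10^{9} - 8.5178 \cdot 10^{5} i$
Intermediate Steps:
$L = 13$
$r{\left(z,p \right)} = 13 z$
$B{\left(C \right)} = C \left(8 + C\right)$
$\left(B{\left(d{\left(l,-2 \right)} \right)} + 35793\right) \left(-35907 + r{\left(32,-195 \right)}\right) = \left(\sqrt{-5 - 4} \left(8 + \sqrt{-5 - 4}\right) + 35793\right) \left(-35907 + 13 \cdot 32\right) = \left(\sqrt{-9} \left(8 + \sqrt{-9}\right) + 35793\right) \left(-35907 + 416\right) = \left(3 i \left(8 + 3 i\right) + 35793\right) \left(-35491\right) = \left(35793 + 3 i \left(8 + 3 i\right)\right) \left(-35491\right) = -1270329363 - 106473 i \left(8 + 3 i\right)$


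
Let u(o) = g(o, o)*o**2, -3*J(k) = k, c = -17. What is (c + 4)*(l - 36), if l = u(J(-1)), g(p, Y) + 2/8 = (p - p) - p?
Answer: 50635/108 ≈ 468.84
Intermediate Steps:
g(p, Y) = -1/4 - p (g(p, Y) = -1/4 + ((p - p) - p) = -1/4 + (0 - p) = -1/4 - p)
J(k) = -k/3
u(o) = o**2*(-1/4 - o) (u(o) = (-1/4 - o)*o**2 = o**2*(-1/4 - o))
l = -7/108 (l = -(-1/3*(-1))**2*(1/4 - 1/3*(-1)) = -(1/3)**2*(1/4 + 1/3) = -1*1/9*7/12 = -7/108 ≈ -0.064815)
(c + 4)*(l - 36) = (-17 + 4)*(-7/108 - 36) = -13*(-3895/108) = 50635/108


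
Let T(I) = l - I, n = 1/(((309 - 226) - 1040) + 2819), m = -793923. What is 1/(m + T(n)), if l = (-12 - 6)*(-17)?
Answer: -1862/1477714855 ≈ -1.2601e-6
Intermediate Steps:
l = 306 (l = -18*(-17) = 306)
n = 1/1862 (n = 1/((83 - 1040) + 2819) = 1/(-957 + 2819) = 1/1862 ≈ 0.00053706)
T(I) = 306 - I
1/(m + T(n)) = 1/(-793923 + (306 - 1*1/1862)) = 1/(-793923 + (306 - 1/1862)) = 1/(-793923 + 569771/1862) = 1/(-1477714855/1862) = -1862/1477714855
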